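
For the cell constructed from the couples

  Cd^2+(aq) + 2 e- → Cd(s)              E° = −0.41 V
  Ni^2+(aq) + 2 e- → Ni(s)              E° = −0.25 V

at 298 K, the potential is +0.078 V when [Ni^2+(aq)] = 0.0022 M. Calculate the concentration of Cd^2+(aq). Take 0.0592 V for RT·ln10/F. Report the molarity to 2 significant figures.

With Ni²⁺/Ni at the cathode and Cd²⁺/Cd at the anode, E°cell = −0.25 − (−0.41) = +0.16 V (n = 2).
From the Nernst equation, log Q = n(E° − E)/0.0592 = 2·(+0.16 − (+0.078))/0.0592 = 2.770.
For Ni^2+(aq) + Cd(s) → Ni(s) + Cd^2+(aq), the reaction quotient is Q = [Cd^2+(aq)] / [Ni^2+(aq)].
Solving for the unknown gives log [Cd^2+(aq)] = 0.112, so [Cd^2+(aq)] ≈ 1.3 M.

1.3 M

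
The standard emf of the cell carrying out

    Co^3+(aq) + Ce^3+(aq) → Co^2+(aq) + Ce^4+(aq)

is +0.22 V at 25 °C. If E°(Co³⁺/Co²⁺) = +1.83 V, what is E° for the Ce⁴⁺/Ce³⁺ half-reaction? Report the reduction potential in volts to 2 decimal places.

In the reaction as written the Co³⁺/Co²⁺ couple is reduced (cathode) and Ce⁴⁺/Ce³⁺ is oxidized (anode), so E°cell = E°(Co³⁺/Co²⁺) − E°(Ce⁴⁺/Ce³⁺).
E°(Ce⁴⁺/Ce³⁺) = E°(cathode) − E°cell = +1.83 − (+0.22) = +1.61 V.

+1.61 V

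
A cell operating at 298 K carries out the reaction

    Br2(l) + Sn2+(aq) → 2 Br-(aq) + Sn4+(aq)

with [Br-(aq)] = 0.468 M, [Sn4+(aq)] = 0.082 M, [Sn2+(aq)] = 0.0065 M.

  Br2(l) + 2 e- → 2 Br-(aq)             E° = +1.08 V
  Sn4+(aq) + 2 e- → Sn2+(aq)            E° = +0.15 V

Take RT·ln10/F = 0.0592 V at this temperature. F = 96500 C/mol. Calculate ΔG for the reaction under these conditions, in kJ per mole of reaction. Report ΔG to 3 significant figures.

−177 kJ/mol

With Br₂/Br⁻ reduced at the cathode, E°cell = +1.08 − (+0.15) = +0.93 V and n = 2.
The reaction quotient is ([Br-(aq)]^2·[Sn4+(aq)]) / [Sn2+(aq)] = 2.76; by Nernst, E = +0.93 − (0.0592/2)(0.441) = +0.9169 V.
Then ΔG = −nFE = −2 × 96500 × +0.9169 J/mol = −177 kJ/mol.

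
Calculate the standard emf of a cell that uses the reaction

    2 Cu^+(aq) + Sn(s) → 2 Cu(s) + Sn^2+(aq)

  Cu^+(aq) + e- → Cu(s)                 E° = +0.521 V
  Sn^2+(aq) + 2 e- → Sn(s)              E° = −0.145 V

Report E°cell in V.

In the reaction as written, Cu^+(aq) is reduced (cathode) and Sn^2+(aq) is produced by oxidation at the anode.
E°cell = E°(cathode) − E°(anode) = +0.521 − (−0.145) = +0.666 V.

+0.666 V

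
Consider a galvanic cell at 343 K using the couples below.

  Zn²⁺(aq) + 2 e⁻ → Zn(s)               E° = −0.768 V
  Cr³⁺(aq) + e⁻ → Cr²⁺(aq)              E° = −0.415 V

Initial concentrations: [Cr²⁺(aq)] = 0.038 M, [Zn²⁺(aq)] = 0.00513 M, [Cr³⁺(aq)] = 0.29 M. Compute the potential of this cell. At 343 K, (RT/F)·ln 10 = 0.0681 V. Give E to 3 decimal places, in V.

+0.491 V

Since E°(Cr³⁺/Cr²⁺) > E°(Zn²⁺/Zn), Cr³⁺/Cr²⁺ serves as the cathode.
E°cell = E°cat − E°an = −0.415 − (−0.768) = +0.353 V; n = 2.
The balanced reaction is 2 Cr³⁺(aq) + Zn(s) → 2 Cr²⁺(aq) + Zn²⁺(aq), so Q = ([Cr²⁺(aq)]^2·[Zn²⁺(aq)]) / [Cr³⁺(aq)]^2 = 8.81×10^−5 and log Q = −4.055.
E = E° − (0.0681/n)·log Q = +0.353 − (0.0681/2)(−4.055) = +0.491 V.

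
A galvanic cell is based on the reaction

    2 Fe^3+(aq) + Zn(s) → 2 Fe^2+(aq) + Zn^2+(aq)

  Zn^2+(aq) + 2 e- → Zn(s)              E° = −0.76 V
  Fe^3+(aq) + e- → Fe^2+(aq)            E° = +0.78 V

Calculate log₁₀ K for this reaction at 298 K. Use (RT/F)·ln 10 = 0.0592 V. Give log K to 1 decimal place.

log K = 52.0

The Fe³⁺/Fe²⁺ couple is reduced (cathode); E°cell = +0.78 − (−0.76) = +1.54 V with n = 2.
At equilibrium E = 0, so log K = nE°cell / 0.0592 = (2)(+1.54) / 0.0592 = 52.0.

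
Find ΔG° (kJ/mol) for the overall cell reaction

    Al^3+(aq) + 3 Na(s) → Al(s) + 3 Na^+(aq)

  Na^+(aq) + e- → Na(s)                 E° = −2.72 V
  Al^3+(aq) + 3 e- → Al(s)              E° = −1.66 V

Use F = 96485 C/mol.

In the reaction as written Al^3+(aq) is reduced, so the Al³⁺/Al couple is the cathode and Na⁺/Na is the anode.
E°cell = −1.66 − (−2.72) = +1.06 V; balancing electrons gives n = 3.
ΔG° = −nFE°cell = −(3)(96485)(+1.06) J/mol = −307 kJ/mol.

−307 kJ/mol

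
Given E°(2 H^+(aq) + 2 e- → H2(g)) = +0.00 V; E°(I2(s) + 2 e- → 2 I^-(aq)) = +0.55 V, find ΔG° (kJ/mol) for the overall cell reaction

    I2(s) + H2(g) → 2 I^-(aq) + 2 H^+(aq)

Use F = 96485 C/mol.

In the reaction as written I2(s) is reduced, so the I₂/I⁻ couple is the cathode and 2H⁺/H₂ is the anode.
E°cell = +0.55 − (+0.00) = +0.55 V; balancing electrons gives n = 2.
ΔG° = −nFE°cell = −(2)(96485)(+0.55) J/mol = −106 kJ/mol.

−106 kJ/mol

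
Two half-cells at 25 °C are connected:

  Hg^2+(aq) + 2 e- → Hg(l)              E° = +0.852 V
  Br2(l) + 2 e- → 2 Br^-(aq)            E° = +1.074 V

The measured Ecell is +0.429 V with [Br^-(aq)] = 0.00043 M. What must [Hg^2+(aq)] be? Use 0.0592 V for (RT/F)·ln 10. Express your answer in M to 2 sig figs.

With Br₂/Br⁻ at the cathode and Hg²⁺/Hg at the anode, E°cell = +1.074 − (+0.852) = +0.222 V (n = 2).
Rearranging E = E° − (0.0592/n)·log Q gives log Q = 2(+0.222 − (+0.429))/0.0592 = −6.993.
For Br2(l) + Hg(l) → 2 Br^-(aq) + Hg^2+(aq), the reaction quotient is Q = [Br^-(aq)]^2·[Hg^2+(aq)].
Isolating [Hg^2+(aq)] in Q = 10^{−6.993} yields log [Hg^2+(aq)] = −0.260, i.e. 0.55 M.

0.55 M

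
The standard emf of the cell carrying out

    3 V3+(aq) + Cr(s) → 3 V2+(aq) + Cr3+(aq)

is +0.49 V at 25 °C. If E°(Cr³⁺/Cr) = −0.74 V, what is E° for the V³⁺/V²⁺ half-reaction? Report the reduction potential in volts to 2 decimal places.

In the reaction as written the V³⁺/V²⁺ couple is reduced (cathode) and Cr³⁺/Cr is oxidized (anode), so E°cell = E°(V³⁺/V²⁺) − E°(Cr³⁺/Cr).
E°(V³⁺/V²⁺) = E°cell + E°(anode) = +0.49 + (−0.74) = −0.25 V.

−0.25 V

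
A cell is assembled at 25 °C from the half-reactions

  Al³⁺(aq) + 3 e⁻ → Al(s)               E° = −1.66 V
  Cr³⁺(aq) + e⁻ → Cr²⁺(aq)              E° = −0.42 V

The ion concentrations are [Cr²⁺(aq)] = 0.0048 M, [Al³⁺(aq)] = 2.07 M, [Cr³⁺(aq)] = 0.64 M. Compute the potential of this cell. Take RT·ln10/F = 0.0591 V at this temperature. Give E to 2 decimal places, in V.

+1.36 V

Cr³⁺/Cr²⁺ is reduced (cathode, E° = −0.42 V) and Al³⁺/Al is oxidized (anode).
E°cell = E°cat − E°an = −0.42 − (−1.66) = +1.24 V; n = 3.
For the overall reaction 3 Cr³⁺(aq) + Al(s) → 3 Cr²⁺(aq) + Al³⁺(aq), Q = ([Cr²⁺(aq)]^3·[Al³⁺(aq)]) / [Cr³⁺(aq)]^3 = 8.73×10^−7, giving log Q = −6.059.
Applying E = E° − (RT ln10/nF)·log Q gives +1.24 − (0.0591/3)(−6.059) = +1.36 V.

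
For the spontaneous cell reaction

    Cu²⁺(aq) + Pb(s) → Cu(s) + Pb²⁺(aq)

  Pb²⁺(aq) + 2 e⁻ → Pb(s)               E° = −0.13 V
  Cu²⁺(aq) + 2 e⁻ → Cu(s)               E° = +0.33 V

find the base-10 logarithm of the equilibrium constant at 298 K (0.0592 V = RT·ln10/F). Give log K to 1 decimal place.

The Cu²⁺/Cu couple is reduced (cathode); E°cell = +0.33 − (−0.13) = +0.46 V with n = 2.
At equilibrium E = 0, so log K = nE°cell / 0.0592 = (2)(+0.46) / 0.0592 = 15.5.

log K = 15.5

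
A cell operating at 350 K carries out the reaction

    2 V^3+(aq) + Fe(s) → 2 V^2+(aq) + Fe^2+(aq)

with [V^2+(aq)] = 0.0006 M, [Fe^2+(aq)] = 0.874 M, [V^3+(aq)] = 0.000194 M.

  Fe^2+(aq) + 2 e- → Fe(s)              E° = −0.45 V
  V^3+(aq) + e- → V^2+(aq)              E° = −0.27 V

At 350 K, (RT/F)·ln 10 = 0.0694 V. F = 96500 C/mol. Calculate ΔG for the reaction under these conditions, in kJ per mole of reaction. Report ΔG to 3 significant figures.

E°cell = −0.27 − (−0.45) = +0.18 V; the balanced reaction transfers n = 2 electrons.
Here Q = ([V^2+(aq)]^2·[Fe^2+(aq)]) / [V^3+(aq)]^2 = 8.36 (log Q = 0.922), giving E = +0.18 − (0.0694/2)·(0.922) = +0.1480 V.
Finally ΔG = −nFE = −(2)(96500 C/mol)(+0.1480 V) = −28.6 kJ/mol.

−28.6 kJ/mol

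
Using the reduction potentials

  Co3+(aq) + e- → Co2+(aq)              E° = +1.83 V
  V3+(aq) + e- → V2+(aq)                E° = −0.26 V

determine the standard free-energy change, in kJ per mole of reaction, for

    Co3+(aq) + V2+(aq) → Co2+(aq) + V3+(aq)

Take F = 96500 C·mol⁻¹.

In the reaction as written Co3+(aq) is reduced, so the Co³⁺/Co²⁺ couple is the cathode and V³⁺/V²⁺ is the anode.
E°cell = +1.83 − (−0.26) = +2.09 V; balancing electrons gives n = 1.
ΔG° = −nFE°cell = −(1)(96500)(+2.09) J/mol = −202 kJ/mol.

−202 kJ/mol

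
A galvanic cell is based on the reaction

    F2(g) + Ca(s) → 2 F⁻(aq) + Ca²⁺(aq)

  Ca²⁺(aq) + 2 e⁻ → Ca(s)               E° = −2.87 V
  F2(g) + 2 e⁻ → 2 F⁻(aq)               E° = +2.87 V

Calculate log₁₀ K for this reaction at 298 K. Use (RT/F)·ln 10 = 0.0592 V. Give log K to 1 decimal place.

log K = 193.9

The F₂/F⁻ couple is reduced (cathode); E°cell = +2.87 − (−2.87) = +5.74 V with n = 2.
At equilibrium E = 0, so log K = nE°cell / 0.0592 = (2)(+5.74) / 0.0592 = 193.9.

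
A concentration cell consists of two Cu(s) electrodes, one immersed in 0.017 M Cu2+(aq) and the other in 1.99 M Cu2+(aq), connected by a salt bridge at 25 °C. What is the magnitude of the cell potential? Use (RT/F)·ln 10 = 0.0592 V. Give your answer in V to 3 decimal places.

0.061 V

For a concentration cell E°cell = 0, since both electrodes use the same couple.
The compartment with the higher Cu2+(aq) concentration (1.99 M) acts as the cathode; ions are reduced there and produced at the dilute (0.017 M) anode.
With n = 2, Ecell = −(0.0592/2)·log([dilute]/[conc]) = −(0.0592/2)·log(0.017/1.99) = +0.061 V.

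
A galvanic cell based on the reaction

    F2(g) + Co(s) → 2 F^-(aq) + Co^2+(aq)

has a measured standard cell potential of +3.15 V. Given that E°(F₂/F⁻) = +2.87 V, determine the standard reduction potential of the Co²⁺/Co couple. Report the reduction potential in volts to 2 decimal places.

In the reaction as written the F₂/F⁻ couple is reduced (cathode) and Co²⁺/Co is oxidized (anode), so E°cell = E°(F₂/F⁻) − E°(Co²⁺/Co).
E°(Co²⁺/Co) = E°(cathode) − E°cell = +2.87 − (+3.15) = −0.28 V.

−0.28 V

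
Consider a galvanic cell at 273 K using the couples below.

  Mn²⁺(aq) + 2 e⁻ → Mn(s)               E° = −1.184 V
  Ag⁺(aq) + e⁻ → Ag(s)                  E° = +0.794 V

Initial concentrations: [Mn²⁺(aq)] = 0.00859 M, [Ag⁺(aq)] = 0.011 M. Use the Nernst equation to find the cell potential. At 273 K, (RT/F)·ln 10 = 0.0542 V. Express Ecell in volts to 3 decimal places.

+1.928 V

The Ag⁺/Ag couple has the more positive E°, so it is the cathode; Mn²⁺/Mn is the anode.
E°cell = E°cat − E°an = +0.794 − (−1.184) = +1.978 V; n = 2.
The balanced reaction is 2 Ag⁺(aq) + Mn(s) → 2 Ag(s) + Mn²⁺(aq), so Q = [Mn²⁺(aq)] / [Ag⁺(aq)]^2 = 71 and log Q = 1.851.
E = E° − (0.0542/n)·log Q = +1.978 − (0.0542/2)(1.851) = +1.928 V.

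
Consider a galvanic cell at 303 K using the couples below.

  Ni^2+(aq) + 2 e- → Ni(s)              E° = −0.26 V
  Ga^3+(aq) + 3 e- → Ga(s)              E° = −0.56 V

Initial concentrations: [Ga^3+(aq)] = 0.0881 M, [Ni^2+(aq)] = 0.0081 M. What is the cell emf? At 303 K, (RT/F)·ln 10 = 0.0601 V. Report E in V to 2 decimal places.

+0.26 V

Since E°(Ni²⁺/Ni) > E°(Ga³⁺/Ga), Ni²⁺/Ni serves as the cathode.
The standard potential is −0.26 − (−0.56) = +0.30 V and the balanced reaction transfers n = 6 electrons.
The balanced reaction is 3 Ni^2+(aq) + 2 Ga(s) → 3 Ni(s) + 2 Ga^3+(aq), so Q = [Ga^3+(aq)]^2 / [Ni^2+(aq)]^3 = 1.46×10^4 and log Q = 4.164.
By the Nernst equation, E = +0.30 − (0.0601/6)·(4.164) = +0.26 V.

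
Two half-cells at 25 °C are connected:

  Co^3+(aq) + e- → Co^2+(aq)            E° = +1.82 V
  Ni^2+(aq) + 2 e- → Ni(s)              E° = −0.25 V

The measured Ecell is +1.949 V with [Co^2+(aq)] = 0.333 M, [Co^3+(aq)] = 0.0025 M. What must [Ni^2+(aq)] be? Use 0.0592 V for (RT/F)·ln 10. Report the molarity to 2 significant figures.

0.69 M

The Co³⁺/Co²⁺ couple has the larger reduction potential, so it is the cathode: E°cell = +1.82 − (−0.25) = +2.07 V and n = 2.
Rearranging E = E° − (0.0592/n)·log Q gives log Q = 2(+2.07 − (+1.949))/0.0592 = 4.088.
The balanced reaction is 2 Co^3+(aq) + Ni(s) → 2 Co^2+(aq) + Ni^2+(aq), so Q = ([Co^2+(aq)]^2·[Ni^2+(aq)]) / [Co^3+(aq)]^2.
Solving for the unknown gives log [Ni^2+(aq)] = −0.161, so [Ni^2+(aq)] ≈ 0.69 M.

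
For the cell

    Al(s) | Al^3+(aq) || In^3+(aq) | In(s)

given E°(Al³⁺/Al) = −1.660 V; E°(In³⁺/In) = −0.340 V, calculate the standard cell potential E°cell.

+1.320 V

By convention the left-hand electrode in cell notation is the anode (oxidation) and the right-hand electrode is the cathode (reduction).
E°cell = E°(right) − E°(left) = −0.340 − (−1.660) = +1.320 V.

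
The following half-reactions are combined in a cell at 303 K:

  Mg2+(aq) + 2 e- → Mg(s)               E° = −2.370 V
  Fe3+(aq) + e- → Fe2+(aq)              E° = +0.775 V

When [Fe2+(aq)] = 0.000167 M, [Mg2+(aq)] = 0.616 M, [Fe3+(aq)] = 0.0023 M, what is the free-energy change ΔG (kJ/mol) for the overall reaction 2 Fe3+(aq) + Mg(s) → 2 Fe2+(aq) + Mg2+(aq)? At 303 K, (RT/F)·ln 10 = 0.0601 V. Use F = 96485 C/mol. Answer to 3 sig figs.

−621 kJ/mol

The standard cell potential is +0.775 − (−2.370) = +3.145 V, with n = 2 electrons in the balanced equation.
Here Q = ([Fe2+(aq)]^2·[Mg2+(aq)]) / [Fe3+(aq)]^2 = 0.00325 (log Q = −2.488), giving E = +3.145 − (0.0601/2)·(−2.488) = +3.2198 V.
ΔG = −nFE = −(2)(96485)(+3.2198) J/mol = −621 kJ/mol.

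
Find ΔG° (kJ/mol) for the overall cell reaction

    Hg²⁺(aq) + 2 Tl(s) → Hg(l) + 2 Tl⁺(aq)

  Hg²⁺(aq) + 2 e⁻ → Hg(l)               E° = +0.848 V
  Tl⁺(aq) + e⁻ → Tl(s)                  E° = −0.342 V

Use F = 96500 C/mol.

−230 kJ/mol

In the reaction as written Hg²⁺(aq) is reduced, so the Hg²⁺/Hg couple is the cathode and Tl⁺/Tl is the anode.
E°cell = +0.848 − (−0.342) = +1.190 V; balancing electrons gives n = 2.
ΔG° = −nFE°cell = −(2)(96500)(+1.190) J/mol = −230 kJ/mol.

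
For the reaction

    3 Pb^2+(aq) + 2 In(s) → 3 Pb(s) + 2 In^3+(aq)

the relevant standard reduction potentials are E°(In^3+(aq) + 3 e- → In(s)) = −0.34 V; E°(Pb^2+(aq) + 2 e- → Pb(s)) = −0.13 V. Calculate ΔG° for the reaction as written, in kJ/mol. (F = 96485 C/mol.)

−122 kJ/mol

In the reaction as written Pb^2+(aq) is reduced, so the Pb²⁺/Pb couple is the cathode and In³⁺/In is the anode.
E°cell = −0.13 − (−0.34) = +0.21 V; balancing electrons gives n = 6.
ΔG° = −nFE°cell = −(6)(96485)(+0.21) J/mol = −122 kJ/mol.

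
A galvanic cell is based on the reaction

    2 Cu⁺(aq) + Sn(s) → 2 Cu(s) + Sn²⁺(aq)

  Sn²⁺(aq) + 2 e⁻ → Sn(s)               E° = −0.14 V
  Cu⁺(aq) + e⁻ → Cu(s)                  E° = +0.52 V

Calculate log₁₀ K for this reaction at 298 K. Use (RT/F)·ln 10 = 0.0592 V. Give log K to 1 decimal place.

The Cu⁺/Cu couple is reduced (cathode); E°cell = +0.52 − (−0.14) = +0.66 V with n = 2.
At equilibrium E = 0, so log K = nE°cell / 0.0592 = (2)(+0.66) / 0.0592 = 22.3.

log K = 22.3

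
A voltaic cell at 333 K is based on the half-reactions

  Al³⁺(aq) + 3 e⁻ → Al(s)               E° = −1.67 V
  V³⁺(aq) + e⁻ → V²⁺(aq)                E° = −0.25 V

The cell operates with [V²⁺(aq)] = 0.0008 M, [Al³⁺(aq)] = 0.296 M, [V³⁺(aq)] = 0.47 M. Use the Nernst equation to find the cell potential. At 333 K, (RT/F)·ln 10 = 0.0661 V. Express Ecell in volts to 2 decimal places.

The V³⁺/V²⁺ couple has the more positive E°, so it is the cathode; Al³⁺/Al is the anode.
E°cell = E°cat − E°an = −0.25 − (−1.67) = +1.42 V; n = 3.
The balanced reaction is 3 V³⁺(aq) + Al(s) → 3 V²⁺(aq) + Al³⁺(aq), so Q = ([V²⁺(aq)]^3·[Al³⁺(aq)]) / [V³⁺(aq)]^3 = 1.46×10^−9 and log Q = −8.836.
E = E° − (0.0661/n)·log Q = +1.42 − (0.0661/3)(−8.836) = +1.61 V.

+1.61 V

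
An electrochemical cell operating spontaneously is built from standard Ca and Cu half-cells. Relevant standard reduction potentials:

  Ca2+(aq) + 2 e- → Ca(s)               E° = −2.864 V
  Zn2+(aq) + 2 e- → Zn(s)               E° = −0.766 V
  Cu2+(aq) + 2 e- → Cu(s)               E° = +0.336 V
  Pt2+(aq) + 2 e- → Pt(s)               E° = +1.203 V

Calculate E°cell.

+3.200 V

The Cu²⁺/Cu couple has the higher E°, so Cu ion is reduced (cathode) and Ca is oxidized (anode).
E°cell = E°(cathode) − E°(anode) = +0.336 − (−2.864) = +3.200 V.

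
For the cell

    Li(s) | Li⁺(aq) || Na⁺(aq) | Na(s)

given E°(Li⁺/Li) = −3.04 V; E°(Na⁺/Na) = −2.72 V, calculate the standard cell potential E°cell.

+0.32 V

By convention the left-hand electrode in cell notation is the anode (oxidation) and the right-hand electrode is the cathode (reduction).
E°cell = E°(right) − E°(left) = −2.72 − (−3.04) = +0.32 V.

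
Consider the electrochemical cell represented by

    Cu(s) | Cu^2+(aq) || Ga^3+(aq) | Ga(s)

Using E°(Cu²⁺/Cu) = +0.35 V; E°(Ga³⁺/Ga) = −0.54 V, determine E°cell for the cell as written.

By convention the left-hand electrode in cell notation is the anode (oxidation) and the right-hand electrode is the cathode (reduction).
E°cell = E°(right) − E°(left) = −0.54 − (+0.35) = −0.89 V.
The negative sign shows that, as written, the cell would require an external voltage to drive the reaction.

−0.89 V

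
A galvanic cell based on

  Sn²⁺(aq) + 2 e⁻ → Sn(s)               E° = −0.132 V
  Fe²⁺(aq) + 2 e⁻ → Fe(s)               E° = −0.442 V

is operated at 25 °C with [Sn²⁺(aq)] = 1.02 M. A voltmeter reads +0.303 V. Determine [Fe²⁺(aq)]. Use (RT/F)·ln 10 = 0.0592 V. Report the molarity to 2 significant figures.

1.8 M

With Sn²⁺/Sn at the cathode and Fe²⁺/Fe at the anode, E°cell = −0.132 − (−0.442) = +0.310 V (n = 2).
Rearranging E = E° − (0.0592/n)·log Q gives log Q = 2(+0.310 − (+0.303))/0.0592 = 0.236.
For Sn²⁺(aq) + Fe(s) → Sn(s) + Fe²⁺(aq), the reaction quotient is Q = [Fe²⁺(aq)] / [Sn²⁺(aq)].
Substituting the known concentrations and solving, log [Fe²⁺(aq)] = 0.245 and [Fe²⁺(aq)] = 1.8 M.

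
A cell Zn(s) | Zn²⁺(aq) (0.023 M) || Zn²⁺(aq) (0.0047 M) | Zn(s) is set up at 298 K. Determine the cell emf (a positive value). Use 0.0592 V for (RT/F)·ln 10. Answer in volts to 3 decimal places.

0.020 V

For a concentration cell E°cell = 0, since both electrodes use the same couple.
The compartment with the higher Zn²⁺(aq) concentration (0.023 M) acts as the cathode; ions are reduced there and produced at the dilute (0.0047 M) anode.
With n = 2, Ecell = −(0.0592/2)·log([dilute]/[conc]) = −(0.0592/2)·log(0.0047/0.023) = +0.020 V.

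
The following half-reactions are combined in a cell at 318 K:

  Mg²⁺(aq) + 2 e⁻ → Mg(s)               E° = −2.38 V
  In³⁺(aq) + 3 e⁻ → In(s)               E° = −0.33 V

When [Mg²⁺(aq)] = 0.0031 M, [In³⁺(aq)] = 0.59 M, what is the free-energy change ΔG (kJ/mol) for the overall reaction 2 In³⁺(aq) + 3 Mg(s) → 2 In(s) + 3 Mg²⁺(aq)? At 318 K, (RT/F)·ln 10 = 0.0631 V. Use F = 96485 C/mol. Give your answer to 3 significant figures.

E°cell = −0.33 − (−2.38) = +2.05 V; the balanced reaction transfers n = 6 electrons.
The reaction quotient is [Mg²⁺(aq)]^3 / [In³⁺(aq)]^2 = 8.56×10^−8; by Nernst, E = +2.05 − (0.0631/6)(−7.068) = +2.1243 V.
Then ΔG = −nFE = −6 × 96485 × +2.1243 J/mol = −1230 kJ/mol.

−1230 kJ/mol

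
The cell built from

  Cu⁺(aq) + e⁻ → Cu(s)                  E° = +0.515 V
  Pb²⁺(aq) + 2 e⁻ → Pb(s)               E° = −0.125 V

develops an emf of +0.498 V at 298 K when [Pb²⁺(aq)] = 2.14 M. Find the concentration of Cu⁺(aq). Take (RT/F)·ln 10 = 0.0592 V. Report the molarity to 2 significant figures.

Cu⁺/Cu is the cathode (higher E°); E°cell = +0.515 − (−0.125) = +0.640 V with n = 2.
From the Nernst equation, log Q = n(E° − E)/0.0592 = 2·(+0.640 − (+0.498))/0.0592 = 4.797.
For 2 Cu⁺(aq) + Pb(s) → 2 Cu(s) + Pb²⁺(aq), the reaction quotient is Q = [Pb²⁺(aq)] / [Cu⁺(aq)]^2.
Substituting the known concentrations and solving, log [Cu⁺(aq)] = −2.233 and [Cu⁺(aq)] = 0.0058 M.

0.0058 M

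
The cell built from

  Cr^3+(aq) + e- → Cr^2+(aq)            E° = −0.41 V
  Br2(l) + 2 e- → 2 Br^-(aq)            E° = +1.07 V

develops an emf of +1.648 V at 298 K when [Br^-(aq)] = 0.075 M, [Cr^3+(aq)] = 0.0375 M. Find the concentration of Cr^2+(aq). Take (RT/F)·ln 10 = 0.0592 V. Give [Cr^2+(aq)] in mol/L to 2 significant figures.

1.9 M

The Br₂/Br⁻ couple has the larger reduction potential, so it is the cathode: E°cell = +1.07 − (−0.41) = +1.48 V and n = 2.
From the Nernst equation, log Q = n(E° − E)/0.0592 = 2·(+1.48 − (+1.648))/0.0592 = −5.676.
The balanced reaction is Br2(l) + 2 Cr^2+(aq) → 2 Br^-(aq) + 2 Cr^3+(aq), so Q = ([Br^-(aq)]^2·[Cr^3+(aq)]^2) / [Cr^2+(aq)]^2.
Solving for the unknown gives log [Cr^2+(aq)] = 0.287, so [Cr^2+(aq)] ≈ 1.9 M.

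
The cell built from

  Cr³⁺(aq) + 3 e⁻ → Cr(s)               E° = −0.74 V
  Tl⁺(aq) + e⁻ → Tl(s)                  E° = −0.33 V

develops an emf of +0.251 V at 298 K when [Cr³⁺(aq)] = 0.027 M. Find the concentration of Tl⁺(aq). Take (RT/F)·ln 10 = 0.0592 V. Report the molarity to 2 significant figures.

0.00062 M

Tl⁺/Tl is the cathode (higher E°); E°cell = −0.33 − (−0.74) = +0.41 V with n = 3.
Rearranging E = E° − (0.0592/n)·log Q gives log Q = 3(+0.41 − (+0.251))/0.0592 = 8.057.
Balancing electrons gives 3 Tl⁺(aq) + Cr(s) → 3 Tl(s) + Cr³⁺(aq); thus Q = [Cr³⁺(aq)] / [Tl⁺(aq)]^3.
Isolating [Tl⁺(aq)] in Q = 10^{8.057} yields log [Tl⁺(aq)] = −3.209, i.e. 0.00062 M.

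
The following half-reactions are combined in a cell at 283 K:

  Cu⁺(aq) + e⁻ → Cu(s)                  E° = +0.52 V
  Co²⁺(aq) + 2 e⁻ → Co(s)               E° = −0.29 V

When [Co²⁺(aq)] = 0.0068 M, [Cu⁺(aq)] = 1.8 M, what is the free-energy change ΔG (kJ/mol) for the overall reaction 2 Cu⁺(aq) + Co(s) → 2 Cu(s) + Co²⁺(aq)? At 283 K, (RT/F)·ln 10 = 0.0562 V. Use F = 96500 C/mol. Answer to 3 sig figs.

With Cu⁺/Cu reduced at the cathode, E°cell = +0.52 − (−0.29) = +0.81 V and n = 2.
Here Q = [Co²⁺(aq)] / [Cu⁺(aq)]^2 = 0.0021 (log Q = −2.678), giving E = +0.81 − (0.0562/2)·(−2.678) = +0.8853 V.
Then ΔG = −nFE = −2 × 96500 × +0.8853 J/mol = −171 kJ/mol.

−171 kJ/mol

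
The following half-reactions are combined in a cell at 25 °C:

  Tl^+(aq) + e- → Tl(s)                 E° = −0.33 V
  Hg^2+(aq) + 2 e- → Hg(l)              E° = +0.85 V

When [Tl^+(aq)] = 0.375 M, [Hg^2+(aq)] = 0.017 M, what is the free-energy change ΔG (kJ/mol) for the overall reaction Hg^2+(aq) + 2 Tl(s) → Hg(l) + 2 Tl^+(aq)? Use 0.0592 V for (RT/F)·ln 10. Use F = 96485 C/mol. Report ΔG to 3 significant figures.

With Hg²⁺/Hg reduced at the cathode, E°cell = +0.85 − (−0.33) = +1.18 V and n = 2.
The reaction quotient is [Tl^+(aq)]^2 / [Hg^2+(aq)] = 8.27; by Nernst, E = +1.18 − (0.0592/2)(0.918) = +1.1528 V.
Finally ΔG = −nFE = −(2)(96485 C/mol)(+1.1528 V) = −222 kJ/mol.

−222 kJ/mol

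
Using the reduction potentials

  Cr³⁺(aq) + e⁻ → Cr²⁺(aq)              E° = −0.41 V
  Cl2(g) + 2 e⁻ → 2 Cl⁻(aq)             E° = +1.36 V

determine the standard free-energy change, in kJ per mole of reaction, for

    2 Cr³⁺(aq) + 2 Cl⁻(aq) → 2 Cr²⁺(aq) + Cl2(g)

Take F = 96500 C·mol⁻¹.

In the reaction as written Cr³⁺(aq) is reduced, so the Cr³⁺/Cr²⁺ couple is the cathode and Cl₂/Cl⁻ is the anode.
E°cell = −0.41 − (+1.36) = −1.77 V; balancing electrons gives n = 2.
ΔG° = −nFE°cell = −(2)(96500)(−1.77) J/mol = +342 kJ/mol.

+342 kJ/mol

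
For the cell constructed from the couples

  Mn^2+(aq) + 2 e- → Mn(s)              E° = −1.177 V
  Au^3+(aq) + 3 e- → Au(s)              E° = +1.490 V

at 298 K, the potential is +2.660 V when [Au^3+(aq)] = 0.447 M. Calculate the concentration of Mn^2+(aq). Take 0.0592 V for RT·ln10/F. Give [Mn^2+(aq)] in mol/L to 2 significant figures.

1.0 M

With Au³⁺/Au at the cathode and Mn²⁺/Mn at the anode, E°cell = +1.490 − (−1.177) = +2.667 V (n = 6).
From the Nernst equation, log Q = n(E° − E)/0.0592 = 6·(+2.667 − (+2.660))/0.0592 = 0.709.
The balanced reaction is 2 Au^3+(aq) + 3 Mn(s) → 2 Au(s) + 3 Mn^2+(aq), so Q = [Mn^2+(aq)]^3 / [Au^3+(aq)]^2.
Isolating [Mn^2+(aq)] in Q = 10^{0.709} yields log [Mn^2+(aq)] = 0.003, i.e. 1.0 M.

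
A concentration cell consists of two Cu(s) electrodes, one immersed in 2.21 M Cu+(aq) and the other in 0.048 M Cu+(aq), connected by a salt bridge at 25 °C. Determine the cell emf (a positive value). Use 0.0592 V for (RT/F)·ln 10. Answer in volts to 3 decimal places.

For a concentration cell E°cell = 0, since both electrodes use the same couple.
The compartment with the higher Cu+(aq) concentration (2.21 M) acts as the cathode; ions are reduced there and produced at the dilute (0.048 M) anode.
With n = 1, Ecell = −(0.0592/1)·log([dilute]/[conc]) = −(0.0592/1)·log(0.048/2.21) = +0.098 V.

0.098 V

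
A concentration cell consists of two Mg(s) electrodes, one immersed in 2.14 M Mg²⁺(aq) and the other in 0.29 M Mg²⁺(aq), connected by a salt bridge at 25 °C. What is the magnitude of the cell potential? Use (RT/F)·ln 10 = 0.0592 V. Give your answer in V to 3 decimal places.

For a concentration cell E°cell = 0, since both electrodes use the same couple.
The compartment with the higher Mg²⁺(aq) concentration (2.14 M) acts as the cathode; ions are reduced there and produced at the dilute (0.29 M) anode.
With n = 2, Ecell = −(0.0592/2)·log([dilute]/[conc]) = −(0.0592/2)·log(0.29/2.14) = +0.026 V.

0.026 V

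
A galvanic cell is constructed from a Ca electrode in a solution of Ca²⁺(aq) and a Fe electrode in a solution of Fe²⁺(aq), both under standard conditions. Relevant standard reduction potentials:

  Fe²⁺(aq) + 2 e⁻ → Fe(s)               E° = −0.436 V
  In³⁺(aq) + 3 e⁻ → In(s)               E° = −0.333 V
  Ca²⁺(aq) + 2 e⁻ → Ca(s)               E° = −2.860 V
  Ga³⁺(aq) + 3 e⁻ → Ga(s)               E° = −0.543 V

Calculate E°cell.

+2.424 V

The Fe²⁺/Fe couple has the higher E°, so Fe ion is reduced (cathode) and Ca is oxidized (anode).
E°cell = E°(cathode) − E°(anode) = −0.436 − (−2.860) = +2.424 V.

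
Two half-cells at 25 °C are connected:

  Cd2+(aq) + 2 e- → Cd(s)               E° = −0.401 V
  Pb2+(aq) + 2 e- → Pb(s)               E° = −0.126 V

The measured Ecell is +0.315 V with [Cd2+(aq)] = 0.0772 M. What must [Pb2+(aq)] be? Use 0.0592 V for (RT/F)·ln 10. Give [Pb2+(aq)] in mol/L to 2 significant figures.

With Pb²⁺/Pb at the cathode and Cd²⁺/Cd at the anode, E°cell = −0.126 − (−0.401) = +0.275 V (n = 2).
From the Nernst equation, log Q = n(E° − E)/0.0592 = 2·(+0.275 − (+0.315))/0.0592 = −1.351.
The balanced reaction is Pb2+(aq) + Cd(s) → Pb(s) + Cd2+(aq), so Q = [Cd2+(aq)] / [Pb2+(aq)].
Isolating [Pb2+(aq)] in Q = 10^{−1.351} yields log [Pb2+(aq)] = 0.239, i.e. 1.7 M.

1.7 M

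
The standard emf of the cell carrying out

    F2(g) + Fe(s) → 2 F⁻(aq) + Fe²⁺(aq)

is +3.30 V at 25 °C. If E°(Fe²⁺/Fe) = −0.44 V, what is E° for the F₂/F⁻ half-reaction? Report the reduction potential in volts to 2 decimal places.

In the reaction as written the F₂/F⁻ couple is reduced (cathode) and Fe²⁺/Fe is oxidized (anode), so E°cell = E°(F₂/F⁻) − E°(Fe²⁺/Fe).
E°(F₂/F⁻) = E°cell + E°(anode) = +3.30 + (−0.44) = +2.86 V.

+2.86 V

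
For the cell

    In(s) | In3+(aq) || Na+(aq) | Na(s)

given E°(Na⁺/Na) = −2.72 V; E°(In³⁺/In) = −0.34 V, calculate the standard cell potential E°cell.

By convention the left-hand electrode in cell notation is the anode (oxidation) and the right-hand electrode is the cathode (reduction).
E°cell = E°(right) − E°(left) = −2.72 − (−0.34) = −2.38 V.
The negative sign shows that, as written, the cell would require an external voltage to drive the reaction.

−2.38 V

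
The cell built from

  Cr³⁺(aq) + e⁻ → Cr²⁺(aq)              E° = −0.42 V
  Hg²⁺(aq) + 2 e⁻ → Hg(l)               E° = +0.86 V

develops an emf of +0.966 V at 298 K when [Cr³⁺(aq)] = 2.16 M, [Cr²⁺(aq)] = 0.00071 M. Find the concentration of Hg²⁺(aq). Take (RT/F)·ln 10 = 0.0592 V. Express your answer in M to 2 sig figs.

With Hg²⁺/Hg at the cathode and Cr³⁺/Cr²⁺ at the anode, E°cell = +0.86 − (−0.42) = +1.28 V (n = 2).
Rearranging E = E° − (0.0592/n)·log Q gives log Q = 2(+1.28 − (+0.966))/0.0592 = 10.608.
The balanced reaction is Hg²⁺(aq) + 2 Cr²⁺(aq) → Hg(l) + 2 Cr³⁺(aq), so Q = [Cr³⁺(aq)]^2 / ([Hg²⁺(aq)]·[Cr²⁺(aq)]^2).
Isolating [Hg²⁺(aq)] in Q = 10^{10.608} yields log [Hg²⁺(aq)] = −3.642, i.e. 0.00023 M.

0.00023 M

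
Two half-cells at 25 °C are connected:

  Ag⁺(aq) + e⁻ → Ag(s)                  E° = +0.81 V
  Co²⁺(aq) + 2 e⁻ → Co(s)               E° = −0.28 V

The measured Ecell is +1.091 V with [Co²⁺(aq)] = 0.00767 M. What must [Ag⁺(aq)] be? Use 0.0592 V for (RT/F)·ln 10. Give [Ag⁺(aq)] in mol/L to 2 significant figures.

With Ag⁺/Ag at the cathode and Co²⁺/Co at the anode, E°cell = +0.81 − (−0.28) = +1.09 V (n = 2).
From the Nernst equation, log Q = n(E° − E)/0.0592 = 2·(+1.09 − (+1.091))/0.0592 = −0.034.
For 2 Ag⁺(aq) + Co(s) → 2 Ag(s) + Co²⁺(aq), the reaction quotient is Q = [Co²⁺(aq)] / [Ag⁺(aq)]^2.
Isolating [Ag⁺(aq)] in Q = 10^{−0.034} yields log [Ag⁺(aq)] = −1.041, i.e. 0.091 M.

0.091 M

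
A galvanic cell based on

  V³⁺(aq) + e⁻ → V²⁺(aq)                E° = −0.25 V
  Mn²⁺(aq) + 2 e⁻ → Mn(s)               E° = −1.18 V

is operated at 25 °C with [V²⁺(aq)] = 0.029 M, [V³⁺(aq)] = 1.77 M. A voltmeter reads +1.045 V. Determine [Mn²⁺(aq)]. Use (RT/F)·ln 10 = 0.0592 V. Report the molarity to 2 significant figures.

With V³⁺/V²⁺ at the cathode and Mn²⁺/Mn at the anode, E°cell = −0.25 − (−1.18) = +0.93 V (n = 2).
Rearranging E = E° − (0.0592/n)·log Q gives log Q = 2(+0.93 − (+1.045))/0.0592 = −3.885.
Balancing electrons gives 2 V³⁺(aq) + Mn(s) → 2 V²⁺(aq) + Mn²⁺(aq); thus Q = ([V²⁺(aq)]^2·[Mn²⁺(aq)]) / [V³⁺(aq)]^2.
Substituting the known concentrations and solving, log [Mn²⁺(aq)] = −0.314 and [Mn²⁺(aq)] = 0.49 M.

0.49 M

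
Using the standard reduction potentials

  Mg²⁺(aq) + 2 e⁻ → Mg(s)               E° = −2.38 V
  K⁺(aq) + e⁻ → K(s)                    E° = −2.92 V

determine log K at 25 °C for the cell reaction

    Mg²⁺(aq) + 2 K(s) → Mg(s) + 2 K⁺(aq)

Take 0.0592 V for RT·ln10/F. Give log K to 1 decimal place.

log K = 18.2

The Mg²⁺/Mg couple is reduced (cathode); E°cell = −2.38 − (−2.92) = +0.54 V with n = 2.
At equilibrium E = 0, so log K = nE°cell / 0.0592 = (2)(+0.54) / 0.0592 = 18.2.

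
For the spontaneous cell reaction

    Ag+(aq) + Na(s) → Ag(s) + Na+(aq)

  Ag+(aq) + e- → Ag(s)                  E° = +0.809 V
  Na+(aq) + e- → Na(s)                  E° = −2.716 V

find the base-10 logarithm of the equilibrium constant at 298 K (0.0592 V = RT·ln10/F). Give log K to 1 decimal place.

log K = 59.5

The Ag⁺/Ag couple is reduced (cathode); E°cell = +0.809 − (−2.716) = +3.525 V with n = 1.
At equilibrium E = 0, so log K = nE°cell / 0.0592 = (1)(+3.525) / 0.0592 = 59.5.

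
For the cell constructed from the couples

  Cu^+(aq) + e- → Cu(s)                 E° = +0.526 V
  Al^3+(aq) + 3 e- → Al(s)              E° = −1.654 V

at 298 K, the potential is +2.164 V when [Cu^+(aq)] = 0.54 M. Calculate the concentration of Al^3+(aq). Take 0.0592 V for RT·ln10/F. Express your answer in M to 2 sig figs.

1.0 M

Cu⁺/Cu is the cathode (higher E°); E°cell = +0.526 − (−1.654) = +2.180 V with n = 3.
Rearranging E = E° − (0.0592/n)·log Q gives log Q = 3(+2.180 − (+2.164))/0.0592 = 0.811.
Balancing electrons gives 3 Cu^+(aq) + Al(s) → 3 Cu(s) + Al^3+(aq); thus Q = [Al^3+(aq)] / [Cu^+(aq)]^3.
Isolating [Al^3+(aq)] in Q = 10^{0.811} yields log [Al^3+(aq)] = 0.008, i.e. 1.0 M.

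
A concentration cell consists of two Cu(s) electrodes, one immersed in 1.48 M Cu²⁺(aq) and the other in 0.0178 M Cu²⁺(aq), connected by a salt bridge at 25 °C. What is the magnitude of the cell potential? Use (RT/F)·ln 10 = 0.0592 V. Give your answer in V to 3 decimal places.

0.057 V

For a concentration cell E°cell = 0, since both electrodes use the same couple.
The compartment with the higher Cu²⁺(aq) concentration (1.48 M) acts as the cathode; ions are reduced there and produced at the dilute (0.0178 M) anode.
With n = 2, Ecell = −(0.0592/2)·log([dilute]/[conc]) = −(0.0592/2)·log(0.0178/1.48) = +0.057 V.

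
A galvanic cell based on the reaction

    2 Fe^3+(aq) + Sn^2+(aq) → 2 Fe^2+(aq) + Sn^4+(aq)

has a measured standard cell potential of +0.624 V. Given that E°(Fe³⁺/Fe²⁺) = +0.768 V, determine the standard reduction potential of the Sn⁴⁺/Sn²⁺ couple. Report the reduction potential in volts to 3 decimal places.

+0.144 V

In the reaction as written the Fe³⁺/Fe²⁺ couple is reduced (cathode) and Sn⁴⁺/Sn²⁺ is oxidized (anode), so E°cell = E°(Fe³⁺/Fe²⁺) − E°(Sn⁴⁺/Sn²⁺).
E°(Sn⁴⁺/Sn²⁺) = E°(cathode) − E°cell = +0.768 − (+0.624) = +0.144 V.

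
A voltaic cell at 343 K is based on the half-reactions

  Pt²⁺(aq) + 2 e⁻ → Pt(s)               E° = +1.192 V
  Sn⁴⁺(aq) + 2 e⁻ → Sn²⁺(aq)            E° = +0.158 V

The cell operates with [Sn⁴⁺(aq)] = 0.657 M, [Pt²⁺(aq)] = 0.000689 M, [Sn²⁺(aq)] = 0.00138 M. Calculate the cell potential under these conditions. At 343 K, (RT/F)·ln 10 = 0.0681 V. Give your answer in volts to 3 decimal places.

The Pt²⁺/Pt couple has the more positive E°, so it is the cathode; Sn⁴⁺/Sn²⁺ is the anode.
E°cell = E°cat − E°an = +1.192 − (+0.158) = +1.034 V; n = 2.
For the overall reaction Pt²⁺(aq) + Sn²⁺(aq) → Pt(s) + Sn⁴⁺(aq), Q = [Sn⁴⁺(aq)] / ([Pt²⁺(aq)]·[Sn²⁺(aq)]) = 6.91×10^5, giving log Q = 5.839.
By the Nernst equation, E = +1.034 − (0.0681/2)·(5.839) = +0.835 V.

+0.835 V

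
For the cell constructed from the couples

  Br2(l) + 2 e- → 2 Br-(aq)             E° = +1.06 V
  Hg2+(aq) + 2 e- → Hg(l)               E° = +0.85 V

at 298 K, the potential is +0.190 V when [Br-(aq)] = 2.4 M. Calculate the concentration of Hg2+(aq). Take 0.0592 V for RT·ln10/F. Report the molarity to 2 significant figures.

0.82 M

The Br₂/Br⁻ couple has the larger reduction potential, so it is the cathode: E°cell = +1.06 − (+0.85) = +0.21 V and n = 2.
From the Nernst equation, log Q = n(E° − E)/0.0592 = 2·(+0.21 − (+0.190))/0.0592 = 0.676.
Balancing electrons gives Br2(l) + Hg(l) → 2 Br-(aq) + Hg2+(aq); thus Q = [Br-(aq)]^2·[Hg2+(aq)].
Solving for the unknown gives log [Hg2+(aq)] = −0.084, so [Hg2+(aq)] ≈ 0.82 M.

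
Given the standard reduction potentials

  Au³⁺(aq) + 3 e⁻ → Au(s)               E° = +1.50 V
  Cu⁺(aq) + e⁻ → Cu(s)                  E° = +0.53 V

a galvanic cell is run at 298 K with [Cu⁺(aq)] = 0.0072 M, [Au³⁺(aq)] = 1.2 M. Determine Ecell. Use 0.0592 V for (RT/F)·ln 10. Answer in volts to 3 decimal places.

Since E°(Au³⁺/Au) > E°(Cu⁺/Cu), Au³⁺/Au serves as the cathode.
The standard potential is +1.50 − (+0.53) = +0.97 V and the balanced reaction transfers n = 3 electrons.
For the overall reaction Au³⁺(aq) + 3 Cu(s) → Au(s) + 3 Cu⁺(aq), Q = [Cu⁺(aq)]^3 / [Au³⁺(aq)] = 3.11×10^−7, giving log Q = −6.507.
Applying E = E° − (RT ln10/nF)·log Q gives +0.97 − (0.0592/3)(−6.507) = +1.098 V.

+1.098 V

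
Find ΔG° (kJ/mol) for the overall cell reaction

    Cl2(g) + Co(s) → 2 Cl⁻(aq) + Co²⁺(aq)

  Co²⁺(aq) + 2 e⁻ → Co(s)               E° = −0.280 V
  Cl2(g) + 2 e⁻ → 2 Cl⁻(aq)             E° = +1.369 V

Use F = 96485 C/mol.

In the reaction as written Cl2(g) is reduced, so the Cl₂/Cl⁻ couple is the cathode and Co²⁺/Co is the anode.
E°cell = +1.369 − (−0.280) = +1.649 V; balancing electrons gives n = 2.
ΔG° = −nFE°cell = −(2)(96485)(+1.649) J/mol = −318 kJ/mol.

−318 kJ/mol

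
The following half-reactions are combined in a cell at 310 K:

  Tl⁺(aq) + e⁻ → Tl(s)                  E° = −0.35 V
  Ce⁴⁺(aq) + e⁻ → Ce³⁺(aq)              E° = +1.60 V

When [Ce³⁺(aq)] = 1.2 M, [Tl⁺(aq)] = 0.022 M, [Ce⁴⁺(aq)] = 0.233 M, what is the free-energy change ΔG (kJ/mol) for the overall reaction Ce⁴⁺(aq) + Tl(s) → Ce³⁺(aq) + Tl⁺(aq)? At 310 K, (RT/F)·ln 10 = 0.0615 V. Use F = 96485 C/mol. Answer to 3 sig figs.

With Ce⁴⁺/Ce³⁺ reduced at the cathode, E°cell = +1.60 − (−0.35) = +1.95 V and n = 1.
Here Q = ([Ce³⁺(aq)]·[Tl⁺(aq)]) / [Ce⁴⁺(aq)] = 0.113 (log Q = −0.946), giving E = +1.95 − (0.0615/1)·(−0.946) = +2.0082 V.
ΔG = −nFE = −(1)(96485)(+2.0082) J/mol = −194 kJ/mol.

−194 kJ/mol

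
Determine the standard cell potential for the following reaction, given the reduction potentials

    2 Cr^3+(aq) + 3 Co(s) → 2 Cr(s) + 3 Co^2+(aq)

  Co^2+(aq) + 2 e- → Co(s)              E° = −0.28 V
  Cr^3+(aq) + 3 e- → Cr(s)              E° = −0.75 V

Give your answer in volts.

−0.47 V

Cr^3+(aq) gains electrons, so the Cr³⁺/Cr couple is the cathode; the Co²⁺/Co couple is the anode.
E°cell = E°(cathode) − E°(anode) = −0.75 − (−0.28) = −0.47 V.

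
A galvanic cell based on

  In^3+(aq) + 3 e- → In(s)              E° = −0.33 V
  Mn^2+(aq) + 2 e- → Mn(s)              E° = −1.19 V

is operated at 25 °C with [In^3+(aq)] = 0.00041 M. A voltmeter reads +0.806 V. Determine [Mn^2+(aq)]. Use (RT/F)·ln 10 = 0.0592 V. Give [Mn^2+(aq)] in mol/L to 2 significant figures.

0.37 M

The In³⁺/In couple has the larger reduction potential, so it is the cathode: E°cell = −0.33 − (−1.19) = +0.86 V and n = 6.
From the Nernst equation, log Q = n(E° − E)/0.0592 = 6·(+0.86 − (+0.806))/0.0592 = 5.473.
For 2 In^3+(aq) + 3 Mn(s) → 2 In(s) + 3 Mn^2+(aq), the reaction quotient is Q = [Mn^2+(aq)]^3 / [In^3+(aq)]^2.
Substituting the known concentrations and solving, log [Mn^2+(aq)] = −0.434 and [Mn^2+(aq)] = 0.37 M.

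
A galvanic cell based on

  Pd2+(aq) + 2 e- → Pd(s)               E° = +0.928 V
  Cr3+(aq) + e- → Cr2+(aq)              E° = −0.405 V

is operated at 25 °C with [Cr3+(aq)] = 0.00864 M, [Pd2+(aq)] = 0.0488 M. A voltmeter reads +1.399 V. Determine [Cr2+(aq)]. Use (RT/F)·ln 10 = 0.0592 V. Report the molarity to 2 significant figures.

The Pd²⁺/Pd couple has the larger reduction potential, so it is the cathode: E°cell = +0.928 − (−0.405) = +1.333 V and n = 2.
Rearranging E = E° − (0.0592/n)·log Q gives log Q = 2(+1.333 − (+1.399))/0.0592 = −2.230.
Balancing electrons gives Pd2+(aq) + 2 Cr2+(aq) → Pd(s) + 2 Cr3+(aq); thus Q = [Cr3+(aq)]^2 / ([Pd2+(aq)]·[Cr2+(aq)]^2).
Solving for the unknown gives log [Cr2+(aq)] = −0.293, so [Cr2+(aq)] ≈ 0.51 M.

0.51 M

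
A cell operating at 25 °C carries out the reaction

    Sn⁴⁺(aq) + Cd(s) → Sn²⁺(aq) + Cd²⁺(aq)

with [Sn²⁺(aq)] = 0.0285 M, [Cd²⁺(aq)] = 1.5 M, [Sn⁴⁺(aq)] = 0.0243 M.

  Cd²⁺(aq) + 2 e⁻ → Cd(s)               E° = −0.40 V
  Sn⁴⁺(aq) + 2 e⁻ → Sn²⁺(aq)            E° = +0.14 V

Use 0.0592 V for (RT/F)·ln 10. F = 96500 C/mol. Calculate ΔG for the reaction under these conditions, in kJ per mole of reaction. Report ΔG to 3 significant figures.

The standard cell potential is +0.14 − (−0.40) = +0.54 V, with n = 2 electrons in the balanced equation.
The reaction quotient is ([Sn²⁺(aq)]·[Cd²⁺(aq)]) / [Sn⁴⁺(aq)] = 1.76; by Nernst, E = +0.54 − (0.0592/2)(0.245) = +0.5327 V.
Then ΔG = −nFE = −2 × 96500 × +0.5327 J/mol = −103 kJ/mol.

−103 kJ/mol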